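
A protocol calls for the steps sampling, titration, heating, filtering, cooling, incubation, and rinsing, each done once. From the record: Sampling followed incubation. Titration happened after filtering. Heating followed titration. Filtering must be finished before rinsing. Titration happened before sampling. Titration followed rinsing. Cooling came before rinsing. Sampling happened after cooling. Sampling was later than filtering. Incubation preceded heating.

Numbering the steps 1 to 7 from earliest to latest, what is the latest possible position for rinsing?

Rinsing must come before heating, sampling, and titration — 3 steps forced after it.
Everything else can be placed before rinsing in some valid order, so rinsing can sit as late as position 7 − 3 = 4.

4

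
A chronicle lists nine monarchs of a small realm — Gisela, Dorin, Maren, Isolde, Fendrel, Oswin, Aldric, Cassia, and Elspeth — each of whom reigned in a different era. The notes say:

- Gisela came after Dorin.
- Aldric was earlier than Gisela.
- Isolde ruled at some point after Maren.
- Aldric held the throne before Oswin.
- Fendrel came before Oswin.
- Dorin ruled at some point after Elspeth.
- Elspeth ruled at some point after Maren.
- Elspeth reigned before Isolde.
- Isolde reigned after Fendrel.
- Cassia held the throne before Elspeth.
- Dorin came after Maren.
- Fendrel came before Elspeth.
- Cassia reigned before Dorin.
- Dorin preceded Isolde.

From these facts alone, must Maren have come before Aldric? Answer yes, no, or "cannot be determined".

No chain of stated constraints runs from Maren to Aldric, and none runs from Aldric to Maren either.
So the relative order of Maren and Aldric is not fixed by the given facts.

cannot be determined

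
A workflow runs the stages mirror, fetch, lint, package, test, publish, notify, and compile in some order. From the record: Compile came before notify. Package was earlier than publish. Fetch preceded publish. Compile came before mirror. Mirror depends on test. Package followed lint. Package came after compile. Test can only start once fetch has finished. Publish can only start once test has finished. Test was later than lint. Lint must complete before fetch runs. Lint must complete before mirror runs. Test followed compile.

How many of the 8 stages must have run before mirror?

Directly stated before mirror: compile, lint, and test.
Fetch reaches mirror via fetch → test → mirror.
That's compile, fetch, lint, and test — 4 in all.

4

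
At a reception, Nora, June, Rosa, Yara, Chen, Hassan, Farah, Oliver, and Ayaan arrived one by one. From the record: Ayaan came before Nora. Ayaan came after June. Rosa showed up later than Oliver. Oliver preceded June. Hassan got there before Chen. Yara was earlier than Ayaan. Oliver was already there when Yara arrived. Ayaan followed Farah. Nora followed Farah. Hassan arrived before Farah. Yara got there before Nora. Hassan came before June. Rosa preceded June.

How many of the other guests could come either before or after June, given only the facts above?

3

Forced before June: Hassan, Oliver, and Rosa; forced after June: Ayaan and Nora.
That leaves Chen, Farah, and Yara with no forced order relative to June — 3.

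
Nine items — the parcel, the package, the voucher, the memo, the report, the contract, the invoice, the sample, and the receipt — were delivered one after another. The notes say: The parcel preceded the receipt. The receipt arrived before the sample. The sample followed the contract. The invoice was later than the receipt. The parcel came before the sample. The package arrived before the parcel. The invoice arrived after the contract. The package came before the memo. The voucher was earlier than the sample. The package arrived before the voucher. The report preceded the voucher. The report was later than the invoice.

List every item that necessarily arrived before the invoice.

Directly stated before the invoice: the contract and the receipt.
The package reaches the invoice via the package → the parcel → the receipt → the invoice.
The parcel reaches the invoice via the parcel → the receipt → the invoice.

the contract, the package, the parcel, the receipt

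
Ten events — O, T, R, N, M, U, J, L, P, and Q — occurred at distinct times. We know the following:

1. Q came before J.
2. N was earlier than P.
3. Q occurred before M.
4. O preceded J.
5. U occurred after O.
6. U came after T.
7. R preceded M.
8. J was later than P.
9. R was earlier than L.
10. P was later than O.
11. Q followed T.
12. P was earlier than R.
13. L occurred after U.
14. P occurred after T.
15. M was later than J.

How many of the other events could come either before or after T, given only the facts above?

2

Forced after T: J, L, M, P, Q, R, and U.
That leaves N and O with no forced order relative to T — 2.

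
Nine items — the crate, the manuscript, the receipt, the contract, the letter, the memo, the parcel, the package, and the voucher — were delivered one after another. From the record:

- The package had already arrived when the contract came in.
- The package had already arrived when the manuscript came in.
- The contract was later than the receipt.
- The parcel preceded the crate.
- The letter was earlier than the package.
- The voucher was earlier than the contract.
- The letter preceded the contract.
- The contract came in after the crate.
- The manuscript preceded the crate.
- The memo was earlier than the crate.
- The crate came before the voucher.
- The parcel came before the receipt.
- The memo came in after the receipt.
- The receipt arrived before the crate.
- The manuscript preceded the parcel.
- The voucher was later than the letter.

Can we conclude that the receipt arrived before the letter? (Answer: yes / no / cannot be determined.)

Tracing the constraints gives the letter → the package → the manuscript → the parcel → the receipt, so the letter must come before the receipt.
That means the receipt cannot be before the letter.

no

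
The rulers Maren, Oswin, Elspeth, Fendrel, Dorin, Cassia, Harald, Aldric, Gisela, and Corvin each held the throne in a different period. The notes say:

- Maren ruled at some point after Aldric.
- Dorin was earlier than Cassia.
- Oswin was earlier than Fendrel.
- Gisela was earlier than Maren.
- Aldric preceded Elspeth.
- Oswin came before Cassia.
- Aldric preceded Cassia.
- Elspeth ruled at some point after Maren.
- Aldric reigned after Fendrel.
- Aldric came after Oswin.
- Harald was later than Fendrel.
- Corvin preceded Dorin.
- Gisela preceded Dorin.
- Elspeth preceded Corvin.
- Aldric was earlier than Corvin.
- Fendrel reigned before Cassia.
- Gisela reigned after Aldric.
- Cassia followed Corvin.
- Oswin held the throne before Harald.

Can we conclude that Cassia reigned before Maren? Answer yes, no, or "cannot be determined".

Tracing the constraints gives Maren → Elspeth → Corvin → Cassia, so Maren must come before Cassia.
That means Cassia cannot be before Maren.

no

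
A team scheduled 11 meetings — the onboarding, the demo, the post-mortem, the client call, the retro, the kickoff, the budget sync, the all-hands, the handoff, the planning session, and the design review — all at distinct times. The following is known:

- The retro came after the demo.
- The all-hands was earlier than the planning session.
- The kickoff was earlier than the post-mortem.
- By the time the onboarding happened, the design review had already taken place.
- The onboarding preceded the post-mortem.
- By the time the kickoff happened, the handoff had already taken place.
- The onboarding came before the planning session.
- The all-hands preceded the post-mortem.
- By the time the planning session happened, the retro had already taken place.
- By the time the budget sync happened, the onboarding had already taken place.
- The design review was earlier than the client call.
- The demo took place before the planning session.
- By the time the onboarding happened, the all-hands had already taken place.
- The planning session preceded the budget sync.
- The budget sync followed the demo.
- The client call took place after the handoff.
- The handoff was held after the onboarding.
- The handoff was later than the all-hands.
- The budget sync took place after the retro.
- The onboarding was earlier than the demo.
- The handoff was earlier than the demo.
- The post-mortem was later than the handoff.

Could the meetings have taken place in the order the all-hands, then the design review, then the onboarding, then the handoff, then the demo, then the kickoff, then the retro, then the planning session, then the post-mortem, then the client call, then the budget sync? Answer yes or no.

Check each stated constraint against the proposed order — e.g. the design review is ahead of the client call; the onboarding is ahead of the budget sync. Every pair is in the required order; nothing is violated.

yes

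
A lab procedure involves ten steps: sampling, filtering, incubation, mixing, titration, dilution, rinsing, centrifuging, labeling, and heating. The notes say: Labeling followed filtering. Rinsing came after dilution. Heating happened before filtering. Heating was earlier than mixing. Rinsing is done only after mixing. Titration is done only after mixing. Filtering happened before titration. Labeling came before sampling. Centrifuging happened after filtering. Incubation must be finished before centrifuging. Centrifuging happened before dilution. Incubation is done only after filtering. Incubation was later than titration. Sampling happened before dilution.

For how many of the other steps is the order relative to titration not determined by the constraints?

2

Forced before titration: filtering, heating, and mixing; forced after titration: centrifuging, dilution, incubation, and rinsing.
That leaves labeling and sampling with no forced order relative to titration — 2.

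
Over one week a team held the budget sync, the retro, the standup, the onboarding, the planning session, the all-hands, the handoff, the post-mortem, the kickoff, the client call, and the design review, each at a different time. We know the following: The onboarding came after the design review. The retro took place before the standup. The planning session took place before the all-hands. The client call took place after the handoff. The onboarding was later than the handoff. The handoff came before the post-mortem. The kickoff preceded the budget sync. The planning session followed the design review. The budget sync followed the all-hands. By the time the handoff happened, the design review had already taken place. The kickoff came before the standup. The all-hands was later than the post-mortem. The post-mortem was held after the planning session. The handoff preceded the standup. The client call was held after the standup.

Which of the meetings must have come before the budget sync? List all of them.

Directly stated before the budget sync: the all-hands and the kickoff.
The design review reaches the budget sync via the design review → the planning session → the all-hands → the budget sync.
The handoff reaches the budget sync via the handoff → the post-mortem → the all-hands → the budget sync.
The planning session reaches the budget sync via the planning session → the all-hands → the budget sync.
Likewise the post-mortem reaches the budget sync by chaining the stated constraints.

the all-hands, the design review, the handoff, the kickoff, the planning session, the post-mortem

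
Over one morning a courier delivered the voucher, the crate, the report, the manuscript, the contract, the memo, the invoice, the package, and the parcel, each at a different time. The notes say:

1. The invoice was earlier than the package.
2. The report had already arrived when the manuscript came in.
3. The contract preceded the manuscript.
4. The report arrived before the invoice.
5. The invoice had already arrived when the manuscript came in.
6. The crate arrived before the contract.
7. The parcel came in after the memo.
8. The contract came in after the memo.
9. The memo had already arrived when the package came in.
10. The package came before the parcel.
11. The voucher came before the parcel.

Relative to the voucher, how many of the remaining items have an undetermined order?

Forced after the voucher: the parcel.
That leaves the contract, the crate, the invoice, the manuscript, the memo, the package, and the report with no forced order relative to the voucher — 7.

7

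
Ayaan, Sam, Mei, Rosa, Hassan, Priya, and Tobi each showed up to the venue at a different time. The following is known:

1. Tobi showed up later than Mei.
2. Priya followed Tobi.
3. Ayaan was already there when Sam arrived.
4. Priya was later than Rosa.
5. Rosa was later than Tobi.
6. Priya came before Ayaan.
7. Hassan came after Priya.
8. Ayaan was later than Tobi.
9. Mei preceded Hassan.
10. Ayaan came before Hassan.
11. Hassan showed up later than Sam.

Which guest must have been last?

Hassan

Every other guest has a chain of constraints placing them before Hassan, so Hassan is last.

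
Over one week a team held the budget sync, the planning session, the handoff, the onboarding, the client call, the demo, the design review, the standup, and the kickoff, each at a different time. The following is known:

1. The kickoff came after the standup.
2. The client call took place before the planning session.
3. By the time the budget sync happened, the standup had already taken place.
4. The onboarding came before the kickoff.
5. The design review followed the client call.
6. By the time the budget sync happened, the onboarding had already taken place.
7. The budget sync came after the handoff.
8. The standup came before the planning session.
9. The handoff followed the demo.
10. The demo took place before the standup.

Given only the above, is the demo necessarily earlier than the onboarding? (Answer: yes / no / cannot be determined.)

cannot be determined

No chain of stated constraints runs from the demo to the onboarding, and none runs from the onboarding to the demo either.
So the relative order of the demo and the onboarding is not fixed by the given facts.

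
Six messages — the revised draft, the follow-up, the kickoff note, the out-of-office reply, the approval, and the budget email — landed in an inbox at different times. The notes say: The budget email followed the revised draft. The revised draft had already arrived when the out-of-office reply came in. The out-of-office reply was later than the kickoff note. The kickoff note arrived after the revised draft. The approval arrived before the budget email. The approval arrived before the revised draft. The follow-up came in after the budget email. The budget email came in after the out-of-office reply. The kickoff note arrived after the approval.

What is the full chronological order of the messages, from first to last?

The constraints fix every adjacent pair, so only one ordering works:
the approval → the revised draft → the kickoff note → the out-of-office reply → the budget email → the follow-up.

the approval, the revised draft, the kickoff note, the out-of-office reply, the budget email, the follow-up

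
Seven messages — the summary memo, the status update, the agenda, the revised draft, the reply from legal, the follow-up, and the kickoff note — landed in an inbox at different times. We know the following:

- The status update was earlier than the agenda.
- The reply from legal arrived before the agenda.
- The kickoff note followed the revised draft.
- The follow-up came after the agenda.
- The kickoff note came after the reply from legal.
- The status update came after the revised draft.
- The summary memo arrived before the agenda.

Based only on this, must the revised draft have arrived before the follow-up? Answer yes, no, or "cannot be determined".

Chain the constraints: the revised draft → the status update → the agenda → the follow-up. Each link is directly stated, so the revised draft comes before the follow-up.

yes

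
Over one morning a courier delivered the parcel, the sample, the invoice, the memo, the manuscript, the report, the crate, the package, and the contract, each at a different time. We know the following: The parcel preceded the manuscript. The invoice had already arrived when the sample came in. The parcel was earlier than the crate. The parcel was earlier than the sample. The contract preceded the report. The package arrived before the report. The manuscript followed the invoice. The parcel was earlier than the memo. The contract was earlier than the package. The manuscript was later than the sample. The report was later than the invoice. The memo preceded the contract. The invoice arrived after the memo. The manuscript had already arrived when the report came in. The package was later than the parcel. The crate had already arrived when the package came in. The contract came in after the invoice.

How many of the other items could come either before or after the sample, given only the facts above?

3

Forced before the sample: the invoice, the memo, and the parcel; forced after the sample: the manuscript and the report.
That leaves the contract, the crate, and the package with no forced order relative to the sample — 3.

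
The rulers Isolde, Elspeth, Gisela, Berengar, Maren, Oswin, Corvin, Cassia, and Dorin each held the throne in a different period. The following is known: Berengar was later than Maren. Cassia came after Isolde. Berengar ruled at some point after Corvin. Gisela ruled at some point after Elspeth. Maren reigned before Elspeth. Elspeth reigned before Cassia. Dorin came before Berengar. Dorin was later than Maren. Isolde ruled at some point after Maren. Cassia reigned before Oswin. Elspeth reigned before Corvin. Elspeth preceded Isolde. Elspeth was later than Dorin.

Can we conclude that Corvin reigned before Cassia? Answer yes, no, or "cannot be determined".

cannot be determined

No chain of stated constraints runs from Corvin to Cassia, and none runs from Cassia to Corvin either.
So the relative order of Corvin and Cassia is not fixed by the given facts.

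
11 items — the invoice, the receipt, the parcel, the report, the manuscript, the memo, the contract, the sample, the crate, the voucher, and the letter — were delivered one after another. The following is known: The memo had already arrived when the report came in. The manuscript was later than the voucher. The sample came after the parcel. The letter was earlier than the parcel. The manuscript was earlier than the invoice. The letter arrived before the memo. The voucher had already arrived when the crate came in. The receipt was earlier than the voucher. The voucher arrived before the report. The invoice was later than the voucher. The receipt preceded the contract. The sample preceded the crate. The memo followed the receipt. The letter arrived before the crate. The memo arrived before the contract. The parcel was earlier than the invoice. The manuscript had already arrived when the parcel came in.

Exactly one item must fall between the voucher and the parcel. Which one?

the manuscript

Tracing the constraints gives the voucher → the manuscript → the parcel, so the manuscript sits after the voucher and before the parcel.
No other item is forced both after the voucher and before the parcel.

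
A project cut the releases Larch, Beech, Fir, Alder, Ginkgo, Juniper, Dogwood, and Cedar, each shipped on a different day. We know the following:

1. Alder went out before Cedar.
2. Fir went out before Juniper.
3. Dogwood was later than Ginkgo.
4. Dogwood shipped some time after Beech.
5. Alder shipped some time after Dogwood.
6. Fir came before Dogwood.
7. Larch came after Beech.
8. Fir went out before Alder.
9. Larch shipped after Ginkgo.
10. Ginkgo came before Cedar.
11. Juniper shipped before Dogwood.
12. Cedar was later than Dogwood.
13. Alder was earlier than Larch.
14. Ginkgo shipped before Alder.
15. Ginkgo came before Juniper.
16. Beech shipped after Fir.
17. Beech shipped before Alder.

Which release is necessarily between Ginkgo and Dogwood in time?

Tracing the constraints gives Ginkgo → Juniper → Dogwood, so Juniper sits after Ginkgo and before Dogwood.
No other release is forced both after Ginkgo and before Dogwood.

Juniper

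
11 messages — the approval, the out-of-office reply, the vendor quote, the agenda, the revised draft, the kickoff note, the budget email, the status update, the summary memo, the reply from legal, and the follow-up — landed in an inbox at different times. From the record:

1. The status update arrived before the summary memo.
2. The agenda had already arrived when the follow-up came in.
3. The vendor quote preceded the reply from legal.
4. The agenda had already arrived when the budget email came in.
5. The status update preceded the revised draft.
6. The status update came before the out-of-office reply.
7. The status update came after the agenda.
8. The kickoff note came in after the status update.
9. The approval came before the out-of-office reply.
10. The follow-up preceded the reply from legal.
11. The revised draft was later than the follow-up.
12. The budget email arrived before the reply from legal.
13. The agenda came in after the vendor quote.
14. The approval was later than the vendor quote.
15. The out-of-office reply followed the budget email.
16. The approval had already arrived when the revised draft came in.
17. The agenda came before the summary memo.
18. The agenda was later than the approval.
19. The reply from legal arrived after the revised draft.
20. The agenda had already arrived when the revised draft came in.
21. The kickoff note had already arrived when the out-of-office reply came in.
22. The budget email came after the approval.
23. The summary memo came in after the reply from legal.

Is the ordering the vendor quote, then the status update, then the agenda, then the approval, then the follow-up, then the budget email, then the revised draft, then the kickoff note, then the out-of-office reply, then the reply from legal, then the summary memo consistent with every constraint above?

The constraints require the agenda before the status update, but in the proposed sequence the status update appears ahead of the agenda. That one violation is enough.

no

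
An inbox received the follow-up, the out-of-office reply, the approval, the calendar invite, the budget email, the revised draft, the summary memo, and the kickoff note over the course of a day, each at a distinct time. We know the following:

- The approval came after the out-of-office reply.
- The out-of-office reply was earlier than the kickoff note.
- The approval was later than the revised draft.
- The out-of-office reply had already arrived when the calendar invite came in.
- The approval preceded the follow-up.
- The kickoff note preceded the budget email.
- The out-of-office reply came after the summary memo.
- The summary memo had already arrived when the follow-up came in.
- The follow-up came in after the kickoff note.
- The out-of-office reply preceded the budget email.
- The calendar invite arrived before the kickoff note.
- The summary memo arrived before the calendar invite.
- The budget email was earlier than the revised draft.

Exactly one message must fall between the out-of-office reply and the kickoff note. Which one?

the calendar invite

Tracing the constraints gives the out-of-office reply → the calendar invite → the kickoff note, so the calendar invite sits after the out-of-office reply and before the kickoff note.
No other message is forced both after the out-of-office reply and before the kickoff note.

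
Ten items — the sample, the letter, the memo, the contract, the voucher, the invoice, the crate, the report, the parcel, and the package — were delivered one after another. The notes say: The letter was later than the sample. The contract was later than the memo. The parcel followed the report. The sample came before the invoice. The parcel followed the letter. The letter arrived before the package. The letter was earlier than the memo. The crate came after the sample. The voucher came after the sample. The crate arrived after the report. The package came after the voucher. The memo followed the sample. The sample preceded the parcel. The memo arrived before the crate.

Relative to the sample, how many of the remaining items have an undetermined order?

Forced after the sample: the contract, the crate, the invoice, the letter, the memo, the package, the parcel, and the voucher.
That leaves the report with no forced order relative to the sample — 1.

1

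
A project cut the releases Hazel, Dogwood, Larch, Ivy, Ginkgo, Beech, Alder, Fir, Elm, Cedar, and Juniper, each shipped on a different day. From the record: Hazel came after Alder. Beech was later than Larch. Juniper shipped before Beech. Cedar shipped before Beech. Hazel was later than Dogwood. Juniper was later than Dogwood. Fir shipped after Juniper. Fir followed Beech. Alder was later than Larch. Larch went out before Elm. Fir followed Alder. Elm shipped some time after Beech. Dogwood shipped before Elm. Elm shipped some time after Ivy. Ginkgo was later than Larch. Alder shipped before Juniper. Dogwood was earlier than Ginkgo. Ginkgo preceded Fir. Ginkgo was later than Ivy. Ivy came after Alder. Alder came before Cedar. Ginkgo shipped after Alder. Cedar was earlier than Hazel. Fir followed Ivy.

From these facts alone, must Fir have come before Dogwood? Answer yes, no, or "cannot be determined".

no

Tracing the constraints gives Dogwood → Juniper → Fir, so Dogwood must come before Fir.
That means Fir cannot be before Dogwood.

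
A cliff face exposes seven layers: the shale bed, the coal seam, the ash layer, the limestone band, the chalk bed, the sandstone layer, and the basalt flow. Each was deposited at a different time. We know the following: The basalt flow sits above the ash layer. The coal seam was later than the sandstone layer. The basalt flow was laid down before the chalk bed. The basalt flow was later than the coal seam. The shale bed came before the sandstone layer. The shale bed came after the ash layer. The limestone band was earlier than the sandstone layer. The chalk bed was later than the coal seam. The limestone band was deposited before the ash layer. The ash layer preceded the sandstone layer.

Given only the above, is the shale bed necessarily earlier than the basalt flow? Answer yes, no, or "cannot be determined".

yes

Chain the constraints: the shale bed → the sandstone layer → the coal seam → the basalt flow. Each link is directly stated, so the shale bed comes before the basalt flow.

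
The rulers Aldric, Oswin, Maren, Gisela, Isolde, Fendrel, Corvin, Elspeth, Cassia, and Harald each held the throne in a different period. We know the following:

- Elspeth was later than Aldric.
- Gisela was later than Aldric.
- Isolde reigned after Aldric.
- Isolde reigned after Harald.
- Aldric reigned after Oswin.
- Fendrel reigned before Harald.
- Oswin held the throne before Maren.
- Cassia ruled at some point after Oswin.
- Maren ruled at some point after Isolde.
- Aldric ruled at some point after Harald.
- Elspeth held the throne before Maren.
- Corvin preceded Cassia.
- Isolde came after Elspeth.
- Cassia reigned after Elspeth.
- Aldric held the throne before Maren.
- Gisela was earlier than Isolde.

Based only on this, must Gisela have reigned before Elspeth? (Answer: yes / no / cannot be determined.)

No chain of stated constraints runs from Gisela to Elspeth, and none runs from Elspeth to Gisela either.
So the relative order of Gisela and Elspeth is not fixed by the given facts.

cannot be determined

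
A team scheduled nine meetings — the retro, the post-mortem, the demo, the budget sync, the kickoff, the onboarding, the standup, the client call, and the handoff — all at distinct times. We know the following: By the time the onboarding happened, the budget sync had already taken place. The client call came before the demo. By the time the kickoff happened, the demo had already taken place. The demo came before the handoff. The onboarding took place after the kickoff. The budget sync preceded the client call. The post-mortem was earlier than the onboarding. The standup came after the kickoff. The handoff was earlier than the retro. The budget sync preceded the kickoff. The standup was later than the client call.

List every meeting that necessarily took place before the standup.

Directly stated before the standup: the client call and the kickoff.
The budget sync reaches the standup via the budget sync → the client call → the standup.
The demo reaches the standup via the demo → the kickoff → the standup.
No chain forces the post-mortem (or any of the others) ahead of the standup.

the budget sync, the client call, the demo, the kickoff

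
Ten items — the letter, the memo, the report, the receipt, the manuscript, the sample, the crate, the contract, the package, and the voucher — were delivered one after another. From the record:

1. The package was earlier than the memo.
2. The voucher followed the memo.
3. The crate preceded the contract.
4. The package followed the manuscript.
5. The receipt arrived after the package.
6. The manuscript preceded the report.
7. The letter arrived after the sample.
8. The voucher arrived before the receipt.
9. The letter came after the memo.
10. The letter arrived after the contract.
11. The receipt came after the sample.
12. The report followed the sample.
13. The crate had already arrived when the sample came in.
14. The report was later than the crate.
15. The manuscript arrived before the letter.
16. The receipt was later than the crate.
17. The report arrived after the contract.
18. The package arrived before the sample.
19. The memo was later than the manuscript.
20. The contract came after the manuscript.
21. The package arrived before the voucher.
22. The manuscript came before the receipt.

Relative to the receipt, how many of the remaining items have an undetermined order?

3

Forced before the receipt: the crate, the manuscript, the memo, the package, the sample, and the voucher.
That leaves the contract, the letter, and the report with no forced order relative to the receipt — 3.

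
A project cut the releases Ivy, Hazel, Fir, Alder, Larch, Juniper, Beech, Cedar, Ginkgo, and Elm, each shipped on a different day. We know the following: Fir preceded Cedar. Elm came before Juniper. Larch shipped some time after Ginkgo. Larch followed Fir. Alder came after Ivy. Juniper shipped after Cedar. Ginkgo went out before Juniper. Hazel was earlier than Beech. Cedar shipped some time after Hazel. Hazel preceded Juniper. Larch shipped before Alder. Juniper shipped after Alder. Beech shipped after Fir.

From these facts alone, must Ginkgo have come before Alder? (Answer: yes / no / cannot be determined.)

Chain the constraints: Ginkgo → Larch → Alder. Each link is directly stated, so Ginkgo comes before Alder.

yes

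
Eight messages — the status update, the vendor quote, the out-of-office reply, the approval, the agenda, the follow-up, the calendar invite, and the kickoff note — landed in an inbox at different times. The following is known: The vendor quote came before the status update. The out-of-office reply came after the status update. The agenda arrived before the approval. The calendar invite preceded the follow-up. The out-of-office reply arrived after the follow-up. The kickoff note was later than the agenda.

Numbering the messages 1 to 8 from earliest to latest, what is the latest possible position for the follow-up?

The follow-up must come before the out-of-office reply — 1 message forced after it.
Everything else can be placed before the follow-up in some valid order, so the follow-up can sit as late as position 8 − 1 = 7.

7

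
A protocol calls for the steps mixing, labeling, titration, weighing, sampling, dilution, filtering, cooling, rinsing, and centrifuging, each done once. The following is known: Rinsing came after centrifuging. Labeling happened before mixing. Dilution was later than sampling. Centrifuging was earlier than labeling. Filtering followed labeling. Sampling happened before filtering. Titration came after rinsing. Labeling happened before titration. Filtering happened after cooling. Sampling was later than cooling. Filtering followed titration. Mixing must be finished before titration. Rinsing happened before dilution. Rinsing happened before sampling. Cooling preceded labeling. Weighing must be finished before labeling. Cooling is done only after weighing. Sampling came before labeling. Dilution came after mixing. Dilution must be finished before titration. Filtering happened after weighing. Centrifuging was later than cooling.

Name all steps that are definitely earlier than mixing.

Directly stated before mixing: labeling.
Centrifuging reaches mixing via centrifuging → labeling → mixing.
Cooling reaches mixing via cooling → labeling → mixing.
Rinsing reaches mixing via rinsing → sampling → labeling → mixing.
Likewise sampling and weighing each reach mixing by chaining the stated constraints.
No chain forces titration (or any of the others) ahead of mixing.

centrifuging, cooling, labeling, rinsing, sampling, weighing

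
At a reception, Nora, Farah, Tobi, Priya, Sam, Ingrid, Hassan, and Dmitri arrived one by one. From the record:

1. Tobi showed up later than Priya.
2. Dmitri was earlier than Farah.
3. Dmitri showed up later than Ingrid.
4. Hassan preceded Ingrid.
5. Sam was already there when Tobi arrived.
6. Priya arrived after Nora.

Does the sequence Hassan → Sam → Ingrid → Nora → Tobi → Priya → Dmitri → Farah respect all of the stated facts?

no

The constraints require Priya before Tobi, but in the proposed sequence Tobi appears ahead of Priya. That one violation is enough.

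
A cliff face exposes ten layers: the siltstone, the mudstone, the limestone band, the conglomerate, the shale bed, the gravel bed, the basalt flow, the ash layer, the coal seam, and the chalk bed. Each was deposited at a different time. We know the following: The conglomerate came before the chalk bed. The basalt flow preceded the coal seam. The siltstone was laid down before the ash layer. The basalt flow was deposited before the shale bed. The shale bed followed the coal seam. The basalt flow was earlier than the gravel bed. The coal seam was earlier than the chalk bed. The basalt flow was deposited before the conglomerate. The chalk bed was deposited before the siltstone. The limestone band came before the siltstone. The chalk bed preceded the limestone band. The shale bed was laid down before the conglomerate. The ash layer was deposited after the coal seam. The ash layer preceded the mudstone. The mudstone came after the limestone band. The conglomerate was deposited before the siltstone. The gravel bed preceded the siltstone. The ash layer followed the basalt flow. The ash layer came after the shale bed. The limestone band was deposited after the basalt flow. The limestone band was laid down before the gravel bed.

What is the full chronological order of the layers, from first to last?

The constraints fix every adjacent pair, so only one ordering works:
the basalt flow → the coal seam → the shale bed → the conglomerate → the chalk bed → the limestone band → the gravel bed → the siltstone → the ash layer → the mudstone.

the basalt flow, the coal seam, the shale bed, the conglomerate, the chalk bed, the limestone band, the gravel bed, the siltstone, the ash layer, the mudstone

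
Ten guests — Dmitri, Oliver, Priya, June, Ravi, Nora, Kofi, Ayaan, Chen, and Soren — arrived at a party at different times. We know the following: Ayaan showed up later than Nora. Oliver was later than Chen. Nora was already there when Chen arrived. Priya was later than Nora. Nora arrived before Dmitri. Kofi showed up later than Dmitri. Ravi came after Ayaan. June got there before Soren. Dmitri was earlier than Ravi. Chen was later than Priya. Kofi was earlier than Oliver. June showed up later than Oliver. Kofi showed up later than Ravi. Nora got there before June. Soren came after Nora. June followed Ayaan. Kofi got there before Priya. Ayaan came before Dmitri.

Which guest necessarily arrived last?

Soren

Every other guest has a chain of constraints placing them before Soren, so Soren is last.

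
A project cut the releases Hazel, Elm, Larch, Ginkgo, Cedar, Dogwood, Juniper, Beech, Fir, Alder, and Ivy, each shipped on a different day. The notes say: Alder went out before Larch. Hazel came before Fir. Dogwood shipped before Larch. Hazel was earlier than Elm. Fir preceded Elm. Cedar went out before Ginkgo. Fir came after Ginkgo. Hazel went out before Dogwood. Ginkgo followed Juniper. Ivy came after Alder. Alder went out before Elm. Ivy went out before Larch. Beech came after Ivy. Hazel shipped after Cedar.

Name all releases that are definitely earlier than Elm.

Directly stated before Elm: Alder, Fir, and Hazel.
Cedar reaches Elm via Cedar → Hazel → Elm.
Ginkgo reaches Elm via Ginkgo → Fir → Elm.
Juniper reaches Elm via Juniper → Ginkgo → Fir → Elm.

Alder, Cedar, Fir, Ginkgo, Hazel, Juniper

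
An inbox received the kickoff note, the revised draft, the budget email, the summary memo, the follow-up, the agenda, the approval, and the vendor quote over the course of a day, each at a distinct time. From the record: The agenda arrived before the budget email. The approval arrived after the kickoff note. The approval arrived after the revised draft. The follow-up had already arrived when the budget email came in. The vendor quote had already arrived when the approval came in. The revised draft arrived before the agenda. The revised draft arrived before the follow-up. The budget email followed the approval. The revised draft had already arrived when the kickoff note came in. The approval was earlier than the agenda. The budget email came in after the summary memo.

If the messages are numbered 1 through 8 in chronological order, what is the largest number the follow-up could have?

The follow-up must come before the budget email — 1 message forced after it.
Everything else can be placed before the follow-up in some valid order, so the follow-up can sit as late as position 8 − 1 = 7.

7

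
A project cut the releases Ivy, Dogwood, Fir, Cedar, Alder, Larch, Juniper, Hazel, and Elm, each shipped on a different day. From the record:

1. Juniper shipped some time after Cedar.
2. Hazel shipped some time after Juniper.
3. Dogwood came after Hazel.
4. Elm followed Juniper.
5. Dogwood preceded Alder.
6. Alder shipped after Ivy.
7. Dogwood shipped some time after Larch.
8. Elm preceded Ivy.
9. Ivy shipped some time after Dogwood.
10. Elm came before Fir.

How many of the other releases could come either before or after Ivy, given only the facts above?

1

Forced before Ivy: Cedar, Dogwood, Elm, Hazel, Juniper, and Larch; forced after Ivy: Alder.
That leaves Fir with no forced order relative to Ivy — 1.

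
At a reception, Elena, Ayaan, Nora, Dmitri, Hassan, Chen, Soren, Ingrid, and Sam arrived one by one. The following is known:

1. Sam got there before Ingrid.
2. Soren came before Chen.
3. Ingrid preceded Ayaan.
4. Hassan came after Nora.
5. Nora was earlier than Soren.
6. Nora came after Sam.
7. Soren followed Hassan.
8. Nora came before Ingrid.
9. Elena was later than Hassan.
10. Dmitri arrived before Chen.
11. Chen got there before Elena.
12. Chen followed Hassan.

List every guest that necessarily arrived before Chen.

Dmitri, Hassan, Nora, Sam, Soren

Directly stated before Chen: Dmitri, Hassan, and Soren.
Nora reaches Chen via Nora → Hassan → Chen.
Sam reaches Chen via Sam → Nora → Hassan → Chen.
No chain forces Ingrid (or any of the others) ahead of Chen.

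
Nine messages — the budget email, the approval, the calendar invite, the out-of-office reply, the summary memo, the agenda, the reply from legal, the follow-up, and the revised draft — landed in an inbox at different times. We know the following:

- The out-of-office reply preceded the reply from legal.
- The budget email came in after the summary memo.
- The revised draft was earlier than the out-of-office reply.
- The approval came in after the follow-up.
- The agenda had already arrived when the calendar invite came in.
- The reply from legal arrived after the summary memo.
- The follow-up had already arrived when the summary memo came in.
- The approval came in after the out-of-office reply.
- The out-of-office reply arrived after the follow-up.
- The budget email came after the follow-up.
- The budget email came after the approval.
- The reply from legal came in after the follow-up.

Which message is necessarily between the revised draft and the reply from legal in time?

the out-of-office reply

Tracing the constraints gives the revised draft → the out-of-office reply → the reply from legal, so the out-of-office reply sits after the revised draft and before the reply from legal.
No other message is forced both after the revised draft and before the reply from legal.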